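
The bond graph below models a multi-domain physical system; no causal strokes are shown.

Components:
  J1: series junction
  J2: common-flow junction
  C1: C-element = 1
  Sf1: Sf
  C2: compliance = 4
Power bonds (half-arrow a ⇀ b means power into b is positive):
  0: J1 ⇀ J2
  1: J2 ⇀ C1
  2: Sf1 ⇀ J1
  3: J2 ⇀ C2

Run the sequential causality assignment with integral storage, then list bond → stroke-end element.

β0 →J1
β1 →J2
β2 →Sf1
β3 →J2

bond 2 →Sf1  (Sf1 (Sf) sets flow on bond)
bond 0 →J1  (common-f at J1 fixed by 2)
bond 1 →J2  (common-f at J2 fixed by 0)
bond 3 →J2  (common-f at J2 fixed by 0)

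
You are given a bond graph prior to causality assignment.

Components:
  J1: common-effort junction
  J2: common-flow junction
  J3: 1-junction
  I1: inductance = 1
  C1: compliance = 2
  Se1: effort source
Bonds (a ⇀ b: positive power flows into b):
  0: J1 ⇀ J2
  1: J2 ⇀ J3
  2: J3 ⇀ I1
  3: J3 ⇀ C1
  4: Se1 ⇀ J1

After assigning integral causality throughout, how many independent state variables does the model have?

2  (C1, I1 all integral)

β4 stroke→J1  (Se1 fixes effort; stroke away)
β0 stroke→J2  (J1 effort already set via bond 4)
β1 stroke→J3  (J2: last free bond brings flow in)
β2 stroke→I1  (I1 integral (f out))
β3 stroke→J3  (common-f at J3 fixed by 2)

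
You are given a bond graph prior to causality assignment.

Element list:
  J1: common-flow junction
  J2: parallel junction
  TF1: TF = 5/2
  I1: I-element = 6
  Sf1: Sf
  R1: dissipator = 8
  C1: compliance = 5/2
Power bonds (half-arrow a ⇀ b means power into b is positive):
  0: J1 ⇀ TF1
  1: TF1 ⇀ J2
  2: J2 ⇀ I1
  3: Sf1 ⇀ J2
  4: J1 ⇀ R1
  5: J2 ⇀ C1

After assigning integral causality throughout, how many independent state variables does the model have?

bond 3 stroke at Sf1  (Sf1: flow source, stroke at near end)
bond 2 stroke at I1  (I1 outputs flow p/I1)
bond 5 stroke at J2  (C1 outputs effort q/C1)
bond 1 stroke at TF1  (common-e at J2 fixed by 5)
bond 0 stroke at J1  (through TF1, causality passes straight; one stroke at TF1)
bond 4 stroke at R1  (closing 1-jn rule on J1)

2  (C1, I1 all integral)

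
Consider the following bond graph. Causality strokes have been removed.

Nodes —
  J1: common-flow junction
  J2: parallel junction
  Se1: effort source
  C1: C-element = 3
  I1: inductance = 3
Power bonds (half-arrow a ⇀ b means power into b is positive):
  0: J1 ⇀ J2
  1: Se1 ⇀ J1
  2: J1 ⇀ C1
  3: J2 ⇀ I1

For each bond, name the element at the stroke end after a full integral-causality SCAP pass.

#1 stroke→J1  (Se1 fixes effort; stroke away)
#2 stroke→J1  (prefer integral on C1)
#0 stroke→J2  (only one flow-in slot at J1)
#3 stroke→I1  (common-e at J2 fixed by 0)

b0 stroke→J2
b1 stroke→J1
b2 stroke→J1
b3 stroke→I1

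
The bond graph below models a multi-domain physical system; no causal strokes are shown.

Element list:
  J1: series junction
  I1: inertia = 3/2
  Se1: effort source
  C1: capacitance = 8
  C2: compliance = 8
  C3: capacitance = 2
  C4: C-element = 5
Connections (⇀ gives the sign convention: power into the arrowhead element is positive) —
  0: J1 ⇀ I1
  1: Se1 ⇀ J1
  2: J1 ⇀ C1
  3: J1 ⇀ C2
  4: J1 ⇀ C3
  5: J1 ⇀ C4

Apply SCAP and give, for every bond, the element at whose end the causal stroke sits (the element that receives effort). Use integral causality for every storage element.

β0 →I1
β1 →J1
β2 →J1
β3 →J1
β4 →J1
β5 →J1

bond 1 stroke→J1  (Se1 (Se) sets effort on bond)
bond 0 stroke→I1  (I1 outputs flow p/I1)
bond 2 stroke→J1  (J1: bond 0 brought flow, rest push out)
bond 3 stroke→J1  (1-jn J1 has f-setter on 0)
bond 4 stroke→J1  (common-f at J1 fixed by 0)
bond 5 stroke→J1  (common-f at J1 fixed by 0)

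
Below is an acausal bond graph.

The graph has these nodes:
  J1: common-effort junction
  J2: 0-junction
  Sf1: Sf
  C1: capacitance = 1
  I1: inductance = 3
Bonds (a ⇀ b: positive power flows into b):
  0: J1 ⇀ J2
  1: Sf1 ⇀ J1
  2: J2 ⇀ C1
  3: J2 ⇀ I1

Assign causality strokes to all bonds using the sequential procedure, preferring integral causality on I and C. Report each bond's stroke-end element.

b0 →J1
b1 →Sf1
b2 →J2
b3 →I1

bond 1 stroke→Sf1  (Sf1: flow source, stroke at near end)
bond 0 stroke→J1  (J1: last free bond brings effort in)
bond 2 stroke→J2  (C1 outputs effort q/C1)
bond 3 stroke→I1  (common-e at J2 fixed by 2)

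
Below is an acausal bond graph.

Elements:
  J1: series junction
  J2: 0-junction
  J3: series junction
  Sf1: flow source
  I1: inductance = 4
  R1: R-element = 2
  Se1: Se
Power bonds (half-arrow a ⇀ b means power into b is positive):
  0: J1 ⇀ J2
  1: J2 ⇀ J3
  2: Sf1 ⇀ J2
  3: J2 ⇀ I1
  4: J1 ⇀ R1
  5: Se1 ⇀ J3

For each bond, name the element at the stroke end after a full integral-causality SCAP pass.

b0 |J1
b1 |J2
b2 |Sf1
b3 |I1
b4 |R1
b5 |J3

bond 2 →Sf1  (Sf1 (Sf) sets flow on bond)
bond 5 →J3  (Se1 fixes effort; stroke away)
bond 1 →J2  (closing 1-jn rule on J3)
bond 0 →J1  (0-jn J2 has e-setter on 1)
bond 3 →I1  (J2: bond 1 brought effort, rest push out)
bond 4 →R1  (J1: last free bond brings flow in)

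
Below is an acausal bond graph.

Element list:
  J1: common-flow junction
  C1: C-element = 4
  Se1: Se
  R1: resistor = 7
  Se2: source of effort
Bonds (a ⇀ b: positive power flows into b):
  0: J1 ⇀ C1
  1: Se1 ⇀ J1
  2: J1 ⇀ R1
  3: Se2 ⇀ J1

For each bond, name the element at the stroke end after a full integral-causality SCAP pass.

#1 stroke→J1  (Se1: effort source, stroke at far end)
#3 stroke→J1  (Se2 (Se) sets effort on bond)
#0 stroke→J1  (C1: C, integral causality)
#2 stroke→R1  (closing 1-jn rule on J1)

b0 stroke at J1
b1 stroke at J1
b2 stroke at R1
b3 stroke at J1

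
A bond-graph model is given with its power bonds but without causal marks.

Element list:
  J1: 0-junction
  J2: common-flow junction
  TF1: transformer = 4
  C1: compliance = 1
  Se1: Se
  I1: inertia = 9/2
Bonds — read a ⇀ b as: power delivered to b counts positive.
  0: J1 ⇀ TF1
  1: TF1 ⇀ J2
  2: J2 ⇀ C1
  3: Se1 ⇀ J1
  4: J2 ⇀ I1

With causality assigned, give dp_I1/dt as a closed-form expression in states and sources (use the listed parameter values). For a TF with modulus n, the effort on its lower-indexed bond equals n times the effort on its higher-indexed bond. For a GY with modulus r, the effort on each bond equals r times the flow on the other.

bond 3 →J1  (Se1 (Se) sets effort on bond)
bond 0 →TF1  (J1 effort already set via bond 3)
bond 1 →J2  (through TF1, causality passes straight; one stroke at TF1)
bond 2 →J2  (prefer integral on C1)
bond 4 →I1  (only one flow-in slot at J2)

dp_I1/dt = E_Se1/4 - q_C1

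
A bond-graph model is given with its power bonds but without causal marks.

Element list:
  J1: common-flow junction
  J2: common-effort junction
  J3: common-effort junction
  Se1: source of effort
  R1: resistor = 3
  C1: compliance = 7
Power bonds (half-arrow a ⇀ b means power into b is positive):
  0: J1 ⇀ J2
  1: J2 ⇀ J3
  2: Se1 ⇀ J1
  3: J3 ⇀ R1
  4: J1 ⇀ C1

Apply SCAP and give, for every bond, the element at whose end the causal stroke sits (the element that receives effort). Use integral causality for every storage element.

bond 0 →J2
bond 1 →J3
bond 2 →J1
bond 3 →R1
bond 4 →J1

bond 2 stroke→J1  (Se1 fixes effort; stroke away)
bond 4 stroke→J1  (prefer integral on C1)
bond 0 stroke→J2  (J1: last free bond brings flow in)
bond 1 stroke→J3  (0-jn J2 has e-setter on 0)
bond 3 stroke→R1  (common-e at J3 fixed by 1)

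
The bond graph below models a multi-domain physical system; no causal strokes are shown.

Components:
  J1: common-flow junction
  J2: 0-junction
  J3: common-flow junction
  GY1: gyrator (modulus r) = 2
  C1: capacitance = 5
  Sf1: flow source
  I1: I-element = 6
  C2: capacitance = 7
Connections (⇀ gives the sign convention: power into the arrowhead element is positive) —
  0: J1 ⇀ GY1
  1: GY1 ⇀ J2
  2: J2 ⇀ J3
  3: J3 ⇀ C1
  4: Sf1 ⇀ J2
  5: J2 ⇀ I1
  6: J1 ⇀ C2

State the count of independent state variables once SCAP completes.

bond 4 →Sf1  (Sf1 fixes flow; stroke at Sf1)
bond 3 →J3  (C1 outputs effort q/C1)
bond 2 →J2  (J3 needs exactly one f-in)
bond 1 →GY1  (J2: bond 2 brought effort, rest push out)
bond 5 →I1  (0-jn J2 has e-setter on 2)
bond 0 →GY1  (GY1 both-in/both-out from 1)
bond 6 →J1  (J1: bond 0 brought flow, rest push out)

3  (C1, C2, I1 all integral)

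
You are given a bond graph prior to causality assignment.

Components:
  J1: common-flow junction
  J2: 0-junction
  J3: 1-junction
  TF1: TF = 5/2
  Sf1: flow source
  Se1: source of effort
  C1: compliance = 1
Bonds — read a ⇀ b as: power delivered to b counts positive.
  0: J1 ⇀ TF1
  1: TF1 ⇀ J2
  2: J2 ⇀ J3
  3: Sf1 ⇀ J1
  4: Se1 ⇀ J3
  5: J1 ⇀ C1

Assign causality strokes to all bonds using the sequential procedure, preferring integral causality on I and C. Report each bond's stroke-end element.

#0 stroke→J1
#1 stroke→TF1
#2 stroke→J2
#3 stroke→Sf1
#4 stroke→J3
#5 stroke→J1

b3 stroke→Sf1  (source Sf1 imposes f)
b4 stroke→J3  (Se1: effort source, stroke at far end)
b0 stroke→J1  (J1 flow already set via bond 3)
b5 stroke→J1  (1-jn J1 has f-setter on 3)
b2 stroke→J2  (J3 needs exactly one f-in)
b1 stroke→TF1  (TF1 one-in-one-out from 0)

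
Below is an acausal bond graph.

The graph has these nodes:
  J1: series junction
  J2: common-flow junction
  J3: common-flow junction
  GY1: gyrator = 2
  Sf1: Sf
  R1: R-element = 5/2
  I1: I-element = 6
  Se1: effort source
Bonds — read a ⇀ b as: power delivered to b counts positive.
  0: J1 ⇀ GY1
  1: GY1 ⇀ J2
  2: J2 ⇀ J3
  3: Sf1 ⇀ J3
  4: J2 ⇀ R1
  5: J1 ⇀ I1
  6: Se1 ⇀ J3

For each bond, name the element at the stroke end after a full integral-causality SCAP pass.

#0 →J1
#1 →J2
#2 →J3
#3 →Sf1
#4 →J2
#5 →I1
#6 →J3

β3 stroke→Sf1  (Sf1 fixes flow; stroke at Sf1)
β6 stroke→J3  (Se1 (Se) sets effort on bond)
β2 stroke→J3  (J3: bond 3 brought flow, rest push out)
β1 stroke→J2  (common-f at J2 fixed by 2)
β4 stroke→J2  (J2 flow already set via bond 2)
β0 stroke→J1  (GY1 both-in/both-out from 1)
β5 stroke→I1  (J1: last free bond brings flow in)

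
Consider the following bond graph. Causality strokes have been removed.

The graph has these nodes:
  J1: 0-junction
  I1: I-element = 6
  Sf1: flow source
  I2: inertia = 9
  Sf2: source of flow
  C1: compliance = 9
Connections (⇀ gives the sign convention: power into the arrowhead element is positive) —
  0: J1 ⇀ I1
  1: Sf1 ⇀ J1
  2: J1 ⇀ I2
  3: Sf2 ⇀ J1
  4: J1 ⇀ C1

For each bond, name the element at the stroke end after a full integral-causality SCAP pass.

bond 0 stroke at I1
bond 1 stroke at Sf1
bond 2 stroke at I2
bond 3 stroke at Sf2
bond 4 stroke at J1

β1 →Sf1  (source Sf1 imposes f)
β3 →Sf2  (source Sf2 imposes f)
β0 →I1  (I1 outputs flow p/I1)
β2 →I2  (prefer integral on I2)
β4 →J1  (closing 0-jn rule on J1)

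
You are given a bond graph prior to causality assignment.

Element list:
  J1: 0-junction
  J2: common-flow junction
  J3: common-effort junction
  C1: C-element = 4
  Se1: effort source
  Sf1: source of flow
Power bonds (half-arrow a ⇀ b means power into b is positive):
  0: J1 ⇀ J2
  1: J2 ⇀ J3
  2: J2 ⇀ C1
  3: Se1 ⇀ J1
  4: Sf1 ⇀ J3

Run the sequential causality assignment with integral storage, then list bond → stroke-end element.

b0 |J2
b1 |J3
b2 |J2
b3 |J1
b4 |Sf1

β3 |J1  (Se1: effort source, stroke at far end)
β4 |Sf1  (Sf1 (Sf) sets flow on bond)
β0 |J2  (0-jn J1 has e-setter on 3)
β1 |J3  (only one effort-in slot at J3)
β2 |J2  (J2 flow already set via bond 1)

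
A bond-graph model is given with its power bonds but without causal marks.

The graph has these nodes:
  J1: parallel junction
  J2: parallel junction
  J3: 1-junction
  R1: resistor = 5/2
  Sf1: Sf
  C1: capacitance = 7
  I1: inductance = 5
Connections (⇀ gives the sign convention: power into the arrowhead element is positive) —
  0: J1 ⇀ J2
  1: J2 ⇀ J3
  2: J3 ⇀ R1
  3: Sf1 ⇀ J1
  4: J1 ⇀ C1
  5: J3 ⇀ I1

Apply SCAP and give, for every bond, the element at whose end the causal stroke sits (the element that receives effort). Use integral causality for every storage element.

β3 stroke at Sf1  (source Sf1 imposes f)
β4 stroke at J1  (C1 outputs effort q/C1)
β0 stroke at J2  (J1 effort already set via bond 4)
β1 stroke at J3  (J2 effort already set via bond 0)
β5 stroke at I1  (I1 integral (f out))
β2 stroke at J3  (common-f at J3 fixed by 5)

β0 |J2
β1 |J3
β2 |J3
β3 |Sf1
β4 |J1
β5 |I1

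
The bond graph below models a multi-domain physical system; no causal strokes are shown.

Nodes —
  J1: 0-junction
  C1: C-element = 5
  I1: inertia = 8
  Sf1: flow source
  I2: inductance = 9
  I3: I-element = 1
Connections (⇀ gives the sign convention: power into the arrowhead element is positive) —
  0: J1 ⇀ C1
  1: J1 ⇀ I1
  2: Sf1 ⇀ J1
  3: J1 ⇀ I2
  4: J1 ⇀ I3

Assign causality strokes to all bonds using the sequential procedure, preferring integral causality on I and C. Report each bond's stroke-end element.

bond 2 stroke at Sf1  (source Sf1 imposes f)
bond 0 stroke at J1  (prefer integral on C1)
bond 1 stroke at I1  (0-jn J1 has e-setter on 0)
bond 3 stroke at I2  (J1 effort already set via bond 0)
bond 4 stroke at I3  (0-jn J1 has e-setter on 0)

b0 →J1
b1 →I1
b2 →Sf1
b3 →I2
b4 →I3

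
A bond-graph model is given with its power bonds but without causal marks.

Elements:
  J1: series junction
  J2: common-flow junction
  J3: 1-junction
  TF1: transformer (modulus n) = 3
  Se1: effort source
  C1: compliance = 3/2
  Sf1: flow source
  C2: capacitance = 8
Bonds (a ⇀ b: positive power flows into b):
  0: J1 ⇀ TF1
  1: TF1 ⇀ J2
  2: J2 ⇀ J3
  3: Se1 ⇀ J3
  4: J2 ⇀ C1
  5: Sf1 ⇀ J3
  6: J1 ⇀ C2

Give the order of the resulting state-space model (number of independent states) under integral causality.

#3 →J3  (source Se1 imposes e)
#5 →Sf1  (Sf1: flow source, stroke at near end)
#2 →J3  (J3: bond 5 brought flow, rest push out)
#1 →J2  (J2: bond 2 brought flow, rest push out)
#4 →J2  (J2: bond 2 brought flow, rest push out)
#0 →TF1  (through TF1, causality passes straight; one stroke at TF1)
#6 →J1  (J1 flow already set via bond 0)

2  (C1, C2 all integral)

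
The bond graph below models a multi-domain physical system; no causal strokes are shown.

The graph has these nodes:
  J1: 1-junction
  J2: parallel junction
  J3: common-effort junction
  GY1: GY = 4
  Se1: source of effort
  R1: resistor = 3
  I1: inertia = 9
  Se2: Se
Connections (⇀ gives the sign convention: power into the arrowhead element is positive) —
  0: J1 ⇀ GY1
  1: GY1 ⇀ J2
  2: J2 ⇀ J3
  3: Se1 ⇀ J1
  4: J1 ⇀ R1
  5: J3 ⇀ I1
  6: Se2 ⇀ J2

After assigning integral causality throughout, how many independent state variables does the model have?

bond 3 stroke at J1  (Se1 (Se) sets effort on bond)
bond 6 stroke at J2  (source Se2 imposes e)
bond 1 stroke at GY1  (common-e at J2 fixed by 6)
bond 2 stroke at J3  (J2: bond 6 brought effort, rest push out)
bond 5 stroke at I1  (common-e at J3 fixed by 2)
bond 0 stroke at GY1  (GY1 both-in/both-out from 1)
bond 4 stroke at J1  (1-jn J1 has f-setter on 0)

1  (I1 all integral)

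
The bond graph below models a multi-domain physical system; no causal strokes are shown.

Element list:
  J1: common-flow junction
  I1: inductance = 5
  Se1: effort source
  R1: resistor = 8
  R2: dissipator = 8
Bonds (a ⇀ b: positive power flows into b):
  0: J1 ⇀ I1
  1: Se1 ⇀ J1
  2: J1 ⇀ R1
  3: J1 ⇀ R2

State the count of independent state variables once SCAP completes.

1  (I1 all integral)

bond 1 |J1  (Se1: effort source, stroke at far end)
bond 0 |I1  (I1 integral (f out))
bond 2 |J1  (J1 flow already set via bond 0)
bond 3 |J1  (J1: bond 0 brought flow, rest push out)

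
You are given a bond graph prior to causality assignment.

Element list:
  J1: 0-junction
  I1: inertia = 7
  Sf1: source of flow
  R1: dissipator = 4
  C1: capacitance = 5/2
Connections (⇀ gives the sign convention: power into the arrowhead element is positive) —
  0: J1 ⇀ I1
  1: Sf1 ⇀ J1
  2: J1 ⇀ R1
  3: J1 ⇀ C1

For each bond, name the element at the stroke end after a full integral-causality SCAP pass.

b0 |I1
b1 |Sf1
b2 |R1
b3 |J1

bond 1 |Sf1  (Sf1 (Sf) sets flow on bond)
bond 0 |I1  (prefer integral on I1)
bond 3 |J1  (C1 integral (e out))
bond 2 |R1  (common-e at J1 fixed by 3)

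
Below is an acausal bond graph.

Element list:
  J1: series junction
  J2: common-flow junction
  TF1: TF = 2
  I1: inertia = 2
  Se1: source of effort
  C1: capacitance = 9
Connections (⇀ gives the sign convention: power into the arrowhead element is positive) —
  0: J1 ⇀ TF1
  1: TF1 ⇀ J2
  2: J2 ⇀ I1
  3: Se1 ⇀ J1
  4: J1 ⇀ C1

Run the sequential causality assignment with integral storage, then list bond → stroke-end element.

β3 stroke at J1  (Se1 fixes effort; stroke away)
β2 stroke at I1  (I1 integral (f out))
β1 stroke at J2  (common-f at J2 fixed by 2)
β0 stroke at TF1  (TF1 one-in-one-out from 1)
β4 stroke at J1  (J1 flow already set via bond 0)

b0 stroke at TF1
b1 stroke at J2
b2 stroke at I1
b3 stroke at J1
b4 stroke at J1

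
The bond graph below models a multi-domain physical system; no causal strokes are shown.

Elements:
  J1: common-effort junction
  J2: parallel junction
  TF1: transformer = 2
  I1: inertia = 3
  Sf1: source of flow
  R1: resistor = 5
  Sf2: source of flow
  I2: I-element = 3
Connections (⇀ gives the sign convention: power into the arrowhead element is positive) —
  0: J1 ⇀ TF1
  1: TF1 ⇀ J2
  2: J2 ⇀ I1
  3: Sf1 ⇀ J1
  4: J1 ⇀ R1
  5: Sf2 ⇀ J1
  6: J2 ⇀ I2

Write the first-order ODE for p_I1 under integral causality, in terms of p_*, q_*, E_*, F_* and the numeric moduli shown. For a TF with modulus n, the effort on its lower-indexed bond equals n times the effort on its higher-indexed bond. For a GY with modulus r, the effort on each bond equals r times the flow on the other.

dp_I1/dt = 5*F_Sf1/2 + 5*F_Sf2/2 - 5*p_I1/12 - 5*p_I2/12

#3 →Sf1  (Sf1 fixes flow; stroke at Sf1)
#5 →Sf2  (Sf2 fixes flow; stroke at Sf2)
#2 →I1  (I1 integral (f out))
#6 →I2  (prefer integral on I2)
#1 →J2  (only one effort-in slot at J2)
#0 →TF1  (TF1: transformer flips bond 1)
#4 →J1  (closing 0-jn rule on J1)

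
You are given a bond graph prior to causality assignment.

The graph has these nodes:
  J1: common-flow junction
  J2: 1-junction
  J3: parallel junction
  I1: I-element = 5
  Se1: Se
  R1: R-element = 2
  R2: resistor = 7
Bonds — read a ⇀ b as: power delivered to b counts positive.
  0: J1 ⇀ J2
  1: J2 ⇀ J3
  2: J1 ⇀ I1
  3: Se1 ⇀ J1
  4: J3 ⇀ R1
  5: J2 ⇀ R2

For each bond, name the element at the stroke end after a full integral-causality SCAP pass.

b0 →J1
b1 →J2
b2 →I1
b3 →J1
b4 →J3
b5 →J2

β3 →J1  (Se1: effort source, stroke at far end)
β2 →I1  (prefer integral on I1)
β0 →J1  (common-f at J1 fixed by 2)
β1 →J2  (1-jn J2 has f-setter on 0)
β5 →J2  (1-jn J2 has f-setter on 0)
β4 →J3  (only one effort-in slot at J3)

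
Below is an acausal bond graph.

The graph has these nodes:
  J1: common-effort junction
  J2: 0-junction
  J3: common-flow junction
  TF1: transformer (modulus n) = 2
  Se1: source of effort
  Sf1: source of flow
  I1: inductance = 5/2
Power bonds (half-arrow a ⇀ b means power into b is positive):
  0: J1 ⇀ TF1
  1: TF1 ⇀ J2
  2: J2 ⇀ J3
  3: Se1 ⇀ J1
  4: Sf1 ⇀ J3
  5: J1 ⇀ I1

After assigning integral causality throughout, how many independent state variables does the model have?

#3 stroke→J1  (Se1 (Se) sets effort on bond)
#4 stroke→Sf1  (Sf1 fixes flow; stroke at Sf1)
#0 stroke→TF1  (common-e at J1 fixed by 3)
#5 stroke→I1  (J1 effort already set via bond 3)
#2 stroke→J3  (common-f at J3 fixed by 4)
#1 stroke→J2  (TF TF1: opposite of bond 0)

1  (I1 all integral)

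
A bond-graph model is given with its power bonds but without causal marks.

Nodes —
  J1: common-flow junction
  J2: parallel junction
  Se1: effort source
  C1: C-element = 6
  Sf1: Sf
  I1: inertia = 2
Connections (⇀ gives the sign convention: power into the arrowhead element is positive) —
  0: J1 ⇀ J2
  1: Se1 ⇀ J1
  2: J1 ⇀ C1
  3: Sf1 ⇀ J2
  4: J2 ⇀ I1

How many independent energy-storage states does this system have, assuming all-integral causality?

2  (C1, I1 all integral)

β1 →J1  (source Se1 imposes e)
β3 →Sf1  (Sf1: flow source, stroke at near end)
β2 →J1  (C1: C, integral causality)
β0 →J2  (J1: last free bond brings flow in)
β4 →I1  (J2 effort already set via bond 0)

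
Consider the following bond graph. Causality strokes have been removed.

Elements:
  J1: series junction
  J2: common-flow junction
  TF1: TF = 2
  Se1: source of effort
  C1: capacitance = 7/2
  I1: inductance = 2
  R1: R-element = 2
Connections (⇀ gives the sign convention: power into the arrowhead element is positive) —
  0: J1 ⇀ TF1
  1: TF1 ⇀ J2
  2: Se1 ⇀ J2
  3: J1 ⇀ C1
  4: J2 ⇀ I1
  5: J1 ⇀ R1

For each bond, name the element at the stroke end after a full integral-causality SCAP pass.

b0 stroke→TF1
b1 stroke→J2
b2 stroke→J2
b3 stroke→J1
b4 stroke→I1
b5 stroke→J1

#2 →J2  (Se1: effort source, stroke at far end)
#3 →J1  (C1 integral (e out))
#4 →I1  (I1 outputs flow p/I1)
#1 →J2  (common-f at J2 fixed by 4)
#0 →TF1  (TF1: transformer flips bond 1)
#5 →J1  (J1: bond 0 brought flow, rest push out)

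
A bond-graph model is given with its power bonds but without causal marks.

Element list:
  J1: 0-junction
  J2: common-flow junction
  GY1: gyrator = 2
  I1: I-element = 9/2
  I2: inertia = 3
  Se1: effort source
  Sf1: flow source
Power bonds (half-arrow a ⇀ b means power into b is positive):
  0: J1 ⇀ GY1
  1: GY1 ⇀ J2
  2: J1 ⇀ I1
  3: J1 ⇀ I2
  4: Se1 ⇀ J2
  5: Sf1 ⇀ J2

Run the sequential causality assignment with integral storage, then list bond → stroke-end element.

β0 stroke at J1
β1 stroke at J2
β2 stroke at I1
β3 stroke at I2
β4 stroke at J2
β5 stroke at Sf1

b4 →J2  (Se1 fixes effort; stroke away)
b5 →Sf1  (Sf1: flow source, stroke at near end)
b1 →J2  (common-f at J2 fixed by 5)
b0 →J1  (through GY1, causality inverts; strokes same side of GY1)
b2 →I1  (J1 effort already set via bond 0)
b3 →I2  (J1 effort already set via bond 0)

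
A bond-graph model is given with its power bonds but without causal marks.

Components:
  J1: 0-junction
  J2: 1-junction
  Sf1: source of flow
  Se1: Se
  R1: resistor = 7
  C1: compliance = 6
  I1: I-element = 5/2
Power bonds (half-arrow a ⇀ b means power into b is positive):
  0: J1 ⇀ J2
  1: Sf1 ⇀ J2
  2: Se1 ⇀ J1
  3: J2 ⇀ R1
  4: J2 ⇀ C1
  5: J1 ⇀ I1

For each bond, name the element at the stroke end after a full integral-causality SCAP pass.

b1 stroke→Sf1  (Sf1 (Sf) sets flow on bond)
b2 stroke→J1  (Se1 fixes effort; stroke away)
b0 stroke→J2  (J1 effort already set via bond 2)
b5 stroke→I1  (J1: bond 2 brought effort, rest push out)
b3 stroke→J2  (1-jn J2 has f-setter on 1)
b4 stroke→J2  (J2 flow already set via bond 1)

b0 stroke→J2
b1 stroke→Sf1
b2 stroke→J1
b3 stroke→J2
b4 stroke→J2
b5 stroke→I1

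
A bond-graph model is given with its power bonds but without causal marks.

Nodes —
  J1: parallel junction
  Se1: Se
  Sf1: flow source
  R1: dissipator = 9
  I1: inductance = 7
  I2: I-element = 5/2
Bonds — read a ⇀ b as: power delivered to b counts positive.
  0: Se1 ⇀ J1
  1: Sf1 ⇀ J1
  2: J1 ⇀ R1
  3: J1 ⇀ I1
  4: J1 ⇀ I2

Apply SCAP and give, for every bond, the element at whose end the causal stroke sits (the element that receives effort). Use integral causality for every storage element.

β0 →J1
β1 →Sf1
β2 →R1
β3 →I1
β4 →I2

β0 stroke→J1  (Se1 (Se) sets effort on bond)
β1 stroke→Sf1  (Sf1 fixes flow; stroke at Sf1)
β2 stroke→R1  (0-jn J1 has e-setter on 0)
β3 stroke→I1  (0-jn J1 has e-setter on 0)
β4 stroke→I2  (J1 effort already set via bond 0)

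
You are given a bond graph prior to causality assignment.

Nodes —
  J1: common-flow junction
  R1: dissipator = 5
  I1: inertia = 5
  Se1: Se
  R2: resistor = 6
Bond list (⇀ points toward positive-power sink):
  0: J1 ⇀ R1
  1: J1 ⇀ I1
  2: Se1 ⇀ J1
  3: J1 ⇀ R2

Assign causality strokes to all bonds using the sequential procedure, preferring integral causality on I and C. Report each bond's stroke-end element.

#2 →J1  (source Se1 imposes e)
#1 →I1  (I1: I, integral causality)
#0 →J1  (common-f at J1 fixed by 1)
#3 →J1  (1-jn J1 has f-setter on 1)

bond 0 |J1
bond 1 |I1
bond 2 |J1
bond 3 |J1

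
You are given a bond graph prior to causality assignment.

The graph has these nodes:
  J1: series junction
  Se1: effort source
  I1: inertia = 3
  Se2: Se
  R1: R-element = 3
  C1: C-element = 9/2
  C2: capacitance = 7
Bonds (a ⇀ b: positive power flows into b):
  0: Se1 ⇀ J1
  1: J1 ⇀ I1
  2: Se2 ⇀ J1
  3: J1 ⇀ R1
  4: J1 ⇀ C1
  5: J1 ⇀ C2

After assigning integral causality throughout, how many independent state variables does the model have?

3  (C1, C2, I1 all integral)

#0 |J1  (Se1: effort source, stroke at far end)
#2 |J1  (Se2: effort source, stroke at far end)
#1 |I1  (I1 outputs flow p/I1)
#3 |J1  (J1 flow already set via bond 1)
#4 |J1  (1-jn J1 has f-setter on 1)
#5 |J1  (J1 flow already set via bond 1)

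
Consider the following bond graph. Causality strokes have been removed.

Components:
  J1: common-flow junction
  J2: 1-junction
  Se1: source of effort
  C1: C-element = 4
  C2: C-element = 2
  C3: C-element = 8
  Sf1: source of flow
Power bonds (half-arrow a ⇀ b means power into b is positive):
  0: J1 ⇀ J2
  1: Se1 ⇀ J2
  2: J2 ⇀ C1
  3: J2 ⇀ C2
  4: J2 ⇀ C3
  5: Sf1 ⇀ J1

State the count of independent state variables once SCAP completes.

3  (C1, C2, C3 all integral)

#1 stroke→J2  (Se1 fixes effort; stroke away)
#5 stroke→Sf1  (Sf1 fixes flow; stroke at Sf1)
#0 stroke→J1  (common-f at J1 fixed by 5)
#2 stroke→J2  (J2 flow already set via bond 0)
#3 stroke→J2  (J2 flow already set via bond 0)
#4 stroke→J2  (J2: bond 0 brought flow, rest push out)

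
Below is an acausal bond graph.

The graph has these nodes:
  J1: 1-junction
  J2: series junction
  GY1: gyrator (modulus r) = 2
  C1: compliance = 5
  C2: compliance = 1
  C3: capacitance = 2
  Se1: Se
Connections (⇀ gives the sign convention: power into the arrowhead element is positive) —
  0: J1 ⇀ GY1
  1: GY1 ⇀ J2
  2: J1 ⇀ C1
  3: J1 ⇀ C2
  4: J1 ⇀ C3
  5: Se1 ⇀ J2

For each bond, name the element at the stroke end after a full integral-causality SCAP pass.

b5 |J2  (Se1: effort source, stroke at far end)
b1 |GY1  (J2 needs exactly one f-in)
b0 |GY1  (GY GY1: same side as bond 1)
b2 |J1  (1-jn J1 has f-setter on 0)
b3 |J1  (common-f at J1 fixed by 0)
b4 |J1  (1-jn J1 has f-setter on 0)

β0 |GY1
β1 |GY1
β2 |J1
β3 |J1
β4 |J1
β5 |J2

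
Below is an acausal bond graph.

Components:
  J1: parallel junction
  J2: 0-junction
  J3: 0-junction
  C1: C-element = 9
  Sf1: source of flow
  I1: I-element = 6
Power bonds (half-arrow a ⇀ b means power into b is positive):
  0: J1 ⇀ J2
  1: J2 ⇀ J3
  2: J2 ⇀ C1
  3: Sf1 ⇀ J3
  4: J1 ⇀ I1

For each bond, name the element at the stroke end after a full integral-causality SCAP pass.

β3 stroke at Sf1  (Sf1 (Sf) sets flow on bond)
β1 stroke at J3  (closing 0-jn rule on J3)
β2 stroke at J2  (C1: C, integral causality)
β0 stroke at J1  (common-e at J2 fixed by 2)
β4 stroke at I1  (0-jn J1 has e-setter on 0)

bond 0 |J1
bond 1 |J3
bond 2 |J2
bond 3 |Sf1
bond 4 |I1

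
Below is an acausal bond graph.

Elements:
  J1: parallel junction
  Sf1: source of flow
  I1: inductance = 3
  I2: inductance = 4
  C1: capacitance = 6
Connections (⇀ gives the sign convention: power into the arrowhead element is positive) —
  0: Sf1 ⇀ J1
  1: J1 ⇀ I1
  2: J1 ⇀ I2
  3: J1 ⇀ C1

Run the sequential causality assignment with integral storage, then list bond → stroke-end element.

#0 →Sf1
#1 →I1
#2 →I2
#3 →J1

#0 stroke→Sf1  (Sf1 fixes flow; stroke at Sf1)
#1 stroke→I1  (I1 outputs flow p/I1)
#2 stroke→I2  (I2: I, integral causality)
#3 stroke→J1  (closing 0-jn rule on J1)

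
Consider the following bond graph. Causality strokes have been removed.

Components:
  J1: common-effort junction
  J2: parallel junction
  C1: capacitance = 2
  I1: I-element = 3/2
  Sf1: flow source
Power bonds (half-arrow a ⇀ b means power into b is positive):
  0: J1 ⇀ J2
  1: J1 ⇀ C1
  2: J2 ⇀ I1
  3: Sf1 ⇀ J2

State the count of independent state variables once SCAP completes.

2  (C1, I1 all integral)

b3 →Sf1  (Sf1 fixes flow; stroke at Sf1)
b1 →J1  (C1 outputs effort q/C1)
b0 →J2  (0-jn J1 has e-setter on 1)
b2 →I1  (0-jn J2 has e-setter on 0)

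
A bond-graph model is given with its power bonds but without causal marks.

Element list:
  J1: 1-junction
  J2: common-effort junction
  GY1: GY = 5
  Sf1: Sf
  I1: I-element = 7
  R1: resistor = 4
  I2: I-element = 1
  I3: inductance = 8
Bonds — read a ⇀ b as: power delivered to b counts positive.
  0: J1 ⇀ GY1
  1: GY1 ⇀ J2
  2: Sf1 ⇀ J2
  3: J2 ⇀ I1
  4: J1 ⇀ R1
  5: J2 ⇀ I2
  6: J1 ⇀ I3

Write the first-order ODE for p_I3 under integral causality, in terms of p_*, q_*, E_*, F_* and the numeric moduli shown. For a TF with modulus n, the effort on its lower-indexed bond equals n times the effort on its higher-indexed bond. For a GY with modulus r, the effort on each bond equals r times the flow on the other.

dp_I3/dt = 5*F_Sf1 - 5*p_I1/7 - 5*p_I2 - p_I3/2

bond 2 |Sf1  (Sf1: flow source, stroke at near end)
bond 3 |I1  (I1: I, integral causality)
bond 5 |I2  (I2 outputs flow p/I2)
bond 1 |J2  (J2 needs exactly one e-in)
bond 0 |J1  (GY1 both-in/both-out from 1)
bond 6 |I3  (prefer integral on I3)
bond 4 |J1  (J1 flow already set via bond 6)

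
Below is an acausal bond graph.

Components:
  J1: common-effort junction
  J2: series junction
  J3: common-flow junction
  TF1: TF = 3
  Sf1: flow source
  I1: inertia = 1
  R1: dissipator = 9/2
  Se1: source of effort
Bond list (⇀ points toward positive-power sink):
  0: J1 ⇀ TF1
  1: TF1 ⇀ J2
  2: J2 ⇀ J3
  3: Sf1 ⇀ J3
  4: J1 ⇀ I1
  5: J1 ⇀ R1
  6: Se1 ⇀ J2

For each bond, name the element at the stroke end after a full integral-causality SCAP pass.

#3 stroke at Sf1  (Sf1: flow source, stroke at near end)
#6 stroke at J2  (Se1 fixes effort; stroke away)
#2 stroke at J3  (1-jn J3 has f-setter on 3)
#1 stroke at J2  (J2 flow already set via bond 2)
#0 stroke at TF1  (TF TF1: opposite of bond 1)
#4 stroke at I1  (I1: I, integral causality)
#5 stroke at J1  (closing 0-jn rule on J1)

#0 stroke at TF1
#1 stroke at J2
#2 stroke at J3
#3 stroke at Sf1
#4 stroke at I1
#5 stroke at J1
#6 stroke at J2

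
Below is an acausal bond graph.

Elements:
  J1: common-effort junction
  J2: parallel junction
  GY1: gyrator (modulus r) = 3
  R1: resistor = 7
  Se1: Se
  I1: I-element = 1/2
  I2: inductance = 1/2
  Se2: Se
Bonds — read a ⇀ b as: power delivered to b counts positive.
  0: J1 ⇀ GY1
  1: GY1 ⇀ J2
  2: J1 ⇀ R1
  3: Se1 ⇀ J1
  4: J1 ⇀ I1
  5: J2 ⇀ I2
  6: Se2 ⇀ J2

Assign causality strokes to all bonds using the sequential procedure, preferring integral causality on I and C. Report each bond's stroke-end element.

β3 stroke→J1  (Se1 fixes effort; stroke away)
β6 stroke→J2  (source Se2 imposes e)
β0 stroke→GY1  (J1 effort already set via bond 3)
β2 stroke→R1  (0-jn J1 has e-setter on 3)
β4 stroke→I1  (0-jn J1 has e-setter on 3)
β1 stroke→GY1  (J2 effort already set via bond 6)
β5 stroke→I2  (J2: bond 6 brought effort, rest push out)

bond 0 stroke→GY1
bond 1 stroke→GY1
bond 2 stroke→R1
bond 3 stroke→J1
bond 4 stroke→I1
bond 5 stroke→I2
bond 6 stroke→J2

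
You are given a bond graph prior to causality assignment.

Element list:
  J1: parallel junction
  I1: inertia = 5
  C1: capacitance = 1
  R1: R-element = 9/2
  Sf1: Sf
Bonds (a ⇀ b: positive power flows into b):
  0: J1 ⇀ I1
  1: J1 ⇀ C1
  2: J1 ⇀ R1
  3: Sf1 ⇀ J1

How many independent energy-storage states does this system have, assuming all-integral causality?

2  (C1, I1 all integral)

b3 stroke→Sf1  (source Sf1 imposes f)
b0 stroke→I1  (I1 integral (f out))
b1 stroke→J1  (prefer integral on C1)
b2 stroke→R1  (0-jn J1 has e-setter on 1)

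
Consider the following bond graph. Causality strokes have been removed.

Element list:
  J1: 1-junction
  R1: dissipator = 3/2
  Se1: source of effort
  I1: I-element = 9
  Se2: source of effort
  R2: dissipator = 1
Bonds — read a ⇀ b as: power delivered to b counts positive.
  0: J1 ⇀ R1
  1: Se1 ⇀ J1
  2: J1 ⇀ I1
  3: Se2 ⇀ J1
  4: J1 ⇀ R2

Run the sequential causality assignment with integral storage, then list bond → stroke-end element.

bond 0 →J1
bond 1 →J1
bond 2 →I1
bond 3 →J1
bond 4 →J1

β1 stroke→J1  (source Se1 imposes e)
β3 stroke→J1  (source Se2 imposes e)
β2 stroke→I1  (I1: I, integral causality)
β0 stroke→J1  (1-jn J1 has f-setter on 2)
β4 stroke→J1  (J1 flow already set via bond 2)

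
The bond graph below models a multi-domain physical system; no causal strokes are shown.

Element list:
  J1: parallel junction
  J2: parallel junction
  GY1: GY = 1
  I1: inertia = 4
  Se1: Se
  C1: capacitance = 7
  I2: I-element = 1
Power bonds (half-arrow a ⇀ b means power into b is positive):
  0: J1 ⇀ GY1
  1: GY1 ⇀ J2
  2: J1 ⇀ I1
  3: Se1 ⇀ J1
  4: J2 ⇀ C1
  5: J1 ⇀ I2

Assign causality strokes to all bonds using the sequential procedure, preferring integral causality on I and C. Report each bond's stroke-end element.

bond 3 stroke at J1  (Se1 (Se) sets effort on bond)
bond 0 stroke at GY1  (J1 effort already set via bond 3)
bond 2 stroke at I1  (J1: bond 3 brought effort, rest push out)
bond 5 stroke at I2  (0-jn J1 has e-setter on 3)
bond 1 stroke at GY1  (GY GY1: same side as bond 0)
bond 4 stroke at J2  (only one effort-in slot at J2)

β0 |GY1
β1 |GY1
β2 |I1
β3 |J1
β4 |J2
β5 |I2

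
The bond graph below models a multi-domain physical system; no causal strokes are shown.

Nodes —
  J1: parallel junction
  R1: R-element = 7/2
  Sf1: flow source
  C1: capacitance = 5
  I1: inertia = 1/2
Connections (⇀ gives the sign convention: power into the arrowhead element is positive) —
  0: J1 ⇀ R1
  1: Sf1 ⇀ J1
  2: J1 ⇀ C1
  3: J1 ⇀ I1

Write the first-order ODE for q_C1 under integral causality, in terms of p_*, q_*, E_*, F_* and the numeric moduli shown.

β1 →Sf1  (Sf1 fixes flow; stroke at Sf1)
β2 →J1  (C1 integral (e out))
β0 →R1  (J1: bond 2 brought effort, rest push out)
β3 →I1  (J1 effort already set via bond 2)

dq_C1/dt = F_Sf1 - 2*p_I1 - 2*q_C1/35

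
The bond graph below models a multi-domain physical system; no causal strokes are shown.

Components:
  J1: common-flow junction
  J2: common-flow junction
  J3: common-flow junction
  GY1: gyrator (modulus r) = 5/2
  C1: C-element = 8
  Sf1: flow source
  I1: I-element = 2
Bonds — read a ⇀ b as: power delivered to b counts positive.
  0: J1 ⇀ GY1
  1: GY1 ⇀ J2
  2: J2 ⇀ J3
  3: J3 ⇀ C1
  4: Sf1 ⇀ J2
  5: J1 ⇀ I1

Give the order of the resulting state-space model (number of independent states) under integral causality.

2  (C1, I1 all integral)

bond 4 stroke at Sf1  (Sf1: flow source, stroke at near end)
bond 1 stroke at J2  (common-f at J2 fixed by 4)
bond 2 stroke at J2  (J2: bond 4 brought flow, rest push out)
bond 3 stroke at J3  (1-jn J3 has f-setter on 2)
bond 0 stroke at J1  (GY1: gyrator matches bond 1)
bond 5 stroke at I1  (closing 1-jn rule on J1)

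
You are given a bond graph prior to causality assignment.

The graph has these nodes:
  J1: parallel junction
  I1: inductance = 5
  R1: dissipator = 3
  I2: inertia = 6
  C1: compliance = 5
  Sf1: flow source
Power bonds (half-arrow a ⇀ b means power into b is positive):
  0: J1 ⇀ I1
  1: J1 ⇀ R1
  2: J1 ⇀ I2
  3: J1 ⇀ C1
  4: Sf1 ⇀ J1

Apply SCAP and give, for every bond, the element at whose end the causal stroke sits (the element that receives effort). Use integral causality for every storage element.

b4 →Sf1  (source Sf1 imposes f)
b0 →I1  (I1 outputs flow p/I1)
b2 →I2  (I2 integral (f out))
b3 →J1  (prefer integral on C1)
b1 →R1  (common-e at J1 fixed by 3)

β0 stroke→I1
β1 stroke→R1
β2 stroke→I2
β3 stroke→J1
β4 stroke→Sf1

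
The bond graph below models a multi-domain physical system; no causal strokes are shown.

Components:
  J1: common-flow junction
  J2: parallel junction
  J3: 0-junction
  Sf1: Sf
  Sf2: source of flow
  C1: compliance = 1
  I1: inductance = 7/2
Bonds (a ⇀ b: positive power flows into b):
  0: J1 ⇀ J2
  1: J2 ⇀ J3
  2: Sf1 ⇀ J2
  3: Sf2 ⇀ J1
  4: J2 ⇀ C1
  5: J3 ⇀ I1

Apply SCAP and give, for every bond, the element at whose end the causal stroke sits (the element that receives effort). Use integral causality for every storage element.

b0 |J1
b1 |J3
b2 |Sf1
b3 |Sf2
b4 |J2
b5 |I1

β2 →Sf1  (Sf1 fixes flow; stroke at Sf1)
β3 →Sf2  (Sf2 fixes flow; stroke at Sf2)
β0 →J1  (1-jn J1 has f-setter on 3)
β4 →J2  (C1 outputs effort q/C1)
β1 →J3  (common-e at J2 fixed by 4)
β5 →I1  (J3 effort already set via bond 1)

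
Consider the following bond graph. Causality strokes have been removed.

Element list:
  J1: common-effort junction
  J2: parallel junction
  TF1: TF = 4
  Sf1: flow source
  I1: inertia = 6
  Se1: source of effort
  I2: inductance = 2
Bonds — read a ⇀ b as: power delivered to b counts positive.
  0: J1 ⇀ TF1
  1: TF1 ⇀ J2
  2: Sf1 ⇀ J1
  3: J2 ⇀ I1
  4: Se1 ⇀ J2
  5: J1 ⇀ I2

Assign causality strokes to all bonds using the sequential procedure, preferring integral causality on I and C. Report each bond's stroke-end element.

β0 stroke at J1
β1 stroke at TF1
β2 stroke at Sf1
β3 stroke at I1
β4 stroke at J2
β5 stroke at I2

b2 stroke→Sf1  (Sf1 (Sf) sets flow on bond)
b4 stroke→J2  (Se1: effort source, stroke at far end)
b1 stroke→TF1  (J2: bond 4 brought effort, rest push out)
b3 stroke→I1  (common-e at J2 fixed by 4)
b0 stroke→J1  (TF1: transformer flips bond 1)
b5 stroke→I2  (0-jn J1 has e-setter on 0)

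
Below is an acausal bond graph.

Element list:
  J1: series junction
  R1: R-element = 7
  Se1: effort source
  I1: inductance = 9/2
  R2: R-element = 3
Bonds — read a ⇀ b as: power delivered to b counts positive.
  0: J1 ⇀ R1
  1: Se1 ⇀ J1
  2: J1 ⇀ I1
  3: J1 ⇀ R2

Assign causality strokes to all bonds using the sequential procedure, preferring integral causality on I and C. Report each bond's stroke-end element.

b0 →J1
b1 →J1
b2 →I1
b3 →J1

#1 stroke→J1  (Se1 fixes effort; stroke away)
#2 stroke→I1  (I1: I, integral causality)
#0 stroke→J1  (J1: bond 2 brought flow, rest push out)
#3 stroke→J1  (J1 flow already set via bond 2)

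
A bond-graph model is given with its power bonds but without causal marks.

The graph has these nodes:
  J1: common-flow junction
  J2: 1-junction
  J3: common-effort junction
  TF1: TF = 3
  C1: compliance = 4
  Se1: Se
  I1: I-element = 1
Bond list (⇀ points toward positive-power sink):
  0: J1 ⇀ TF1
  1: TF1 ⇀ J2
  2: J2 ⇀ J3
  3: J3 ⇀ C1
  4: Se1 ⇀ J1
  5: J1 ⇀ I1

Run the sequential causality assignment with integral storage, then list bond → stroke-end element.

β0 →J1
β1 →TF1
β2 →J2
β3 →J3
β4 →J1
β5 →I1

b4 stroke at J1  (Se1 fixes effort; stroke away)
b3 stroke at J3  (C1 integral (e out))
b2 stroke at J2  (0-jn J3 has e-setter on 3)
b1 stroke at TF1  (closing 1-jn rule on J2)
b0 stroke at J1  (through TF1, causality passes straight; one stroke at TF1)
b5 stroke at I1  (closing 1-jn rule on J1)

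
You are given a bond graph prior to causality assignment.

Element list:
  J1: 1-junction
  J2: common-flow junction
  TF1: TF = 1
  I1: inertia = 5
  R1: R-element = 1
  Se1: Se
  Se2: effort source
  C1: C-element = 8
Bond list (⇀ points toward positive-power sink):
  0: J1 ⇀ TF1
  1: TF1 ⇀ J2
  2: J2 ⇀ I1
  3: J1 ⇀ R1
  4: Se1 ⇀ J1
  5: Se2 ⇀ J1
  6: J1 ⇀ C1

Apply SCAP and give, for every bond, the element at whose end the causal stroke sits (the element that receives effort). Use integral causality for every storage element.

bond 0 |TF1
bond 1 |J2
bond 2 |I1
bond 3 |J1
bond 4 |J1
bond 5 |J1
bond 6 |J1

#4 stroke→J1  (Se1 (Se) sets effort on bond)
#5 stroke→J1  (source Se2 imposes e)
#2 stroke→I1  (I1 outputs flow p/I1)
#1 stroke→J2  (J2: bond 2 brought flow, rest push out)
#0 stroke→TF1  (TF1: transformer flips bond 1)
#3 stroke→J1  (J1 flow already set via bond 0)
#6 stroke→J1  (J1 flow already set via bond 0)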